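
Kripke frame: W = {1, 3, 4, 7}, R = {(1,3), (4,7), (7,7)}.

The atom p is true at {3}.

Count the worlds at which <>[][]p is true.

1: successors {3}; [][]p there: 3:T. ✓
3: no successors, so <>[][]p fails. ✗
4: successors {7}; [][]p there: 7:F. ✗
7: successors {7}; [][]p there: 7:F. ✗
Satisfying worlds: {1}.

1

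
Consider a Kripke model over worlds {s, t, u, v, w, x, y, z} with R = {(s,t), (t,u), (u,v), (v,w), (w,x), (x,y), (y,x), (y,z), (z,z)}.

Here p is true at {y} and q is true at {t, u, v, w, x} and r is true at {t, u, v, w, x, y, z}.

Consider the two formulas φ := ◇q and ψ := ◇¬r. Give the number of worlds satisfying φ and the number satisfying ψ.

6 and 0

For ◇q:
s: successors {t}; q there: t:T. ✓
t: successors {u}; q there: u:T. ✓
u: successors {v}; q there: v:T. ✓
v: successors {w}; q there: w:T. ✓
w: successors {x}; q there: x:T. ✓
x: successors {y}; q there: y:F. ✗
y: successors {x, z}; q there: x:T, z:F. ✓
z: successors {z}; q there: z:F. ✗
— 6 worlds.
For ◇¬r:
s: successors {t}; ¬r there: t:F. ✗
t: successors {u}; ¬r there: u:F. ✗
u: successors {v}; ¬r there: v:F. ✗
v: successors {w}; ¬r there: w:F. ✗
w: successors {x}; ¬r there: x:F. ✗
x: successors {y}; ¬r there: y:F. ✗
y: successors {x, z}; ¬r there: x:F, z:F. ✗
z: successors {z}; ¬r there: z:F. ✗
— 0 worlds.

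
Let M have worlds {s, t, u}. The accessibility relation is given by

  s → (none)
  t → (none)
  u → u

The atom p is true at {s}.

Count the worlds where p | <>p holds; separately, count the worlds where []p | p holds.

For p | <>p:
s: p is T, <>p is F. ✓
t: p is F, <>p is F. ✗
u: p is F, <>p is F. ✗
— 1 world.
For []p | p:
s: []p is T, p is T. ✓
t: []p is T, p is F. ✓
u: []p is F, p is F. ✗
— 2 worlds.

1 and 2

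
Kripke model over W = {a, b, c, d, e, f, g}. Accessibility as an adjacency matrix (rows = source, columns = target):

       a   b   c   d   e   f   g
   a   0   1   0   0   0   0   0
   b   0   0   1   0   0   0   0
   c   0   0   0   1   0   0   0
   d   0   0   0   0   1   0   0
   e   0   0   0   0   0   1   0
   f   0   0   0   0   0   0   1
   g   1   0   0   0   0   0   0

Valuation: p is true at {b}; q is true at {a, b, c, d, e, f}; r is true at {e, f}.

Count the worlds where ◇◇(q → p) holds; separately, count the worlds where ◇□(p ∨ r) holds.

For ◇◇(q → p):
a: successors {b}; ◇(q → p) there: b:F. ✗
b: successors {c}; ◇(q → p) there: c:F. ✗
c: successors {d}; ◇(q → p) there: d:F. ✗
d: successors {e}; ◇(q → p) there: e:F. ✗
e: successors {f}; ◇(q → p) there: f:T. ✓
f: successors {g}; ◇(q → p) there: g:F. ✗
g: successors {a}; ◇(q → p) there: a:T. ✓
— 2 worlds.
For ◇□(p ∨ r):
a: successors {b}; □(p ∨ r) there: b:F. ✗
b: successors {c}; □(p ∨ r) there: c:F. ✗
c: successors {d}; □(p ∨ r) there: d:T. ✓
d: successors {e}; □(p ∨ r) there: e:T. ✓
e: successors {f}; □(p ∨ r) there: f:F. ✗
f: successors {g}; □(p ∨ r) there: g:F. ✗
g: successors {a}; □(p ∨ r) there: a:T. ✓
— 3 worlds.

2 and 3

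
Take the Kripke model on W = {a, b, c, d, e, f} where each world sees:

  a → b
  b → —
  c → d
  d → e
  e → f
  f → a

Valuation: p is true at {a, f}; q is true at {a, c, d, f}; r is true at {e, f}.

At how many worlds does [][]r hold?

4

a: successors {b}; []r there: b:T. ✓
b: no successors, so [][]r holds vacuously. ✓
c: successors {d}; []r there: d:T. ✓
d: successors {e}; []r there: e:T. ✓
e: successors {f}; []r there: f:F. ✗
f: successors {a}; []r there: a:F. ✗
Satisfying worlds: {a, b, c, d}.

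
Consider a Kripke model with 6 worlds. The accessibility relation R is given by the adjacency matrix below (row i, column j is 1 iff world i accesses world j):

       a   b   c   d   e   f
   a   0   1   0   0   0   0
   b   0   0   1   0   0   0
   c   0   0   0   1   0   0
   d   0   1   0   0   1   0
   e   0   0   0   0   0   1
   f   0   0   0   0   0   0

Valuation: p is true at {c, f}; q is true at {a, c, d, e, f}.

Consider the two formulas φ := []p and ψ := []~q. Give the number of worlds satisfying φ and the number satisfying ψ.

3 and 2

For []p:
a: successors {b}; p there: b:F. ✗
b: successors {c}; p there: c:T. ✓
c: successors {d}; p there: d:F. ✗
d: successors {b, e}; p there: b:F, e:F. ✗
e: successors {f}; p there: f:T. ✓
f: no successors, so []p holds vacuously. ✓
— 3 worlds.
For []~q:
a: successors {b}; ~q there: b:T. ✓
b: successors {c}; ~q there: c:F. ✗
c: successors {d}; ~q there: d:F. ✗
d: successors {b, e}; ~q there: b:T, e:F. ✗
e: successors {f}; ~q there: f:F. ✗
f: no successors, so []~q holds vacuously. ✓
— 2 worlds.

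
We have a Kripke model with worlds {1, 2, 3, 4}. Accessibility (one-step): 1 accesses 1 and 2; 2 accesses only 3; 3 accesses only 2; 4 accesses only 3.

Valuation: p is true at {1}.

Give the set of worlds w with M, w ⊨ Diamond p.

{1}

1: successors {1, 2}; p there: 1:T, 2:F. ✓
2: successors {3}; p there: 3:F. ✗
3: successors {2}; p there: 2:F. ✗
4: successors {3}; p there: 3:F. ✗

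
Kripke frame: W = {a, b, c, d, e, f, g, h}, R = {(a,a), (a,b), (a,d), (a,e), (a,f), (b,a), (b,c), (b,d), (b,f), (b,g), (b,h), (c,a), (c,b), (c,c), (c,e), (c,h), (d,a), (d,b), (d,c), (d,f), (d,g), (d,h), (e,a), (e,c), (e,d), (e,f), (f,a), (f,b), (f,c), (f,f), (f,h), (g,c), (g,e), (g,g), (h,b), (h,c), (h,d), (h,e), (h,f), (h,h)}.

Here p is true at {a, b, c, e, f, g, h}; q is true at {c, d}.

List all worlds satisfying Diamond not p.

{a, b, e, h}

a: successors {a, b, d, e, f}; not p there: a:F, b:F, d:T, e:F, f:F. ✓
b: successors {a, c, d, f, g, h}; not p there: a:F, c:F, d:T, f:F, g:F, h:F. ✓
c: successors {a, b, c, e, h}; not p there: a:F, b:F, c:F, e:F, h:F. ✗
d: successors {a, b, c, f, g, h}; not p there: a:F, b:F, c:F, f:F, g:F, h:F. ✗
e: successors {a, c, d, f}; not p there: a:F, c:F, d:T, f:F. ✓
f: successors {a, b, c, f, h}; not p there: a:F, b:F, c:F, f:F, h:F. ✗
g: successors {c, e, g}; not p there: c:F, e:F, g:F. ✗
h: successors {b, c, d, e, f, h}; not p there: b:F, c:F, d:T, e:F, f:F, h:F. ✓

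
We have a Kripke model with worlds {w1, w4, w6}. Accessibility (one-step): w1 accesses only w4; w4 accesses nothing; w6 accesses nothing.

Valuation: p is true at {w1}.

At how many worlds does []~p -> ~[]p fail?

w1: []~p is T, ~[]p is T. ✓
w4: []~p is T, ~[]p is F. ✗
w6: []~p is T, ~[]p is F. ✗
Satisfying worlds: {w1}.
So []~p -> ~[]p fails at the other 2 worlds.

2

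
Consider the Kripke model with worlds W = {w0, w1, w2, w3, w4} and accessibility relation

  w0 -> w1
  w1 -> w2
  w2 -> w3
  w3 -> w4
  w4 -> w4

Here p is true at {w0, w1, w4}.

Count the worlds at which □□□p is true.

w0: successors {w1}; □□p there: w1:F. ✗
w1: successors {w2}; □□p there: w2:T. ✓
w2: successors {w3}; □□p there: w3:T. ✓
w3: successors {w4}; □□p there: w4:T. ✓
w4: successors {w4}; □□p there: w4:T. ✓
Satisfying worlds: {w1, w2, w3, w4}.

4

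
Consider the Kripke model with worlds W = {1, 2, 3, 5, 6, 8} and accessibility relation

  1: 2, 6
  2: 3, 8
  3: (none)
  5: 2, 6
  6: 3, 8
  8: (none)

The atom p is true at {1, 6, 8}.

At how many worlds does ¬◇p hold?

1: ◇p is T. ✗
2: ◇p is T. ✗
3: ◇p is F. ✓
5: ◇p is T. ✗
6: ◇p is T. ✗
8: ◇p is F. ✓
Satisfying worlds: {3, 8}.

2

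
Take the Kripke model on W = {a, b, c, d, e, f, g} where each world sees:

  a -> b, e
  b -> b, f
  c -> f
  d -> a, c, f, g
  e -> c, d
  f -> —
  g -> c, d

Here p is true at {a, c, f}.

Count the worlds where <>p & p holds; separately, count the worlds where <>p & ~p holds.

For <>p & p:
a: <>p is F, p is T. ✗
b: <>p is T, p is F. ✗
c: <>p is T, p is T. ✓
d: <>p is T, p is F. ✗
e: <>p is T, p is F. ✗
f: <>p is F, p is T. ✗
g: <>p is T, p is F. ✗
— 1 world.
For <>p & ~p:
a: <>p is F, ~p is F. ✗
b: <>p is T, ~p is T. ✓
c: <>p is T, ~p is F. ✗
d: <>p is T, ~p is T. ✓
e: <>p is T, ~p is T. ✓
f: <>p is F, ~p is F. ✗
g: <>p is T, ~p is T. ✓
— 4 worlds.

1 and 4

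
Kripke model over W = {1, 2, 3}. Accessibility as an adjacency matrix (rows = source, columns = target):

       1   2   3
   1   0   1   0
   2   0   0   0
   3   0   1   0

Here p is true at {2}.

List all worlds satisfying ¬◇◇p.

{1, 2, 3}

1: ◇◇p is F. ✓
2: ◇◇p is F. ✓
3: ◇◇p is F. ✓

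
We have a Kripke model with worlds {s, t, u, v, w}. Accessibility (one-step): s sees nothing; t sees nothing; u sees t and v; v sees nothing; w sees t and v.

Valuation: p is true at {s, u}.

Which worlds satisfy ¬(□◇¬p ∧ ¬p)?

{s, u, w}

s: □◇¬p ∧ ¬p is F. ✓
t: □◇¬p ∧ ¬p is T. ✗
u: □◇¬p ∧ ¬p is F. ✓
v: □◇¬p ∧ ¬p is T. ✗
w: □◇¬p ∧ ¬p is F. ✓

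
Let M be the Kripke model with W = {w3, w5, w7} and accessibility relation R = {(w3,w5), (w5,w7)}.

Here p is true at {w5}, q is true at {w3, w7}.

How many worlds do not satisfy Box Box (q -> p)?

1

w3: successors {w5}; Box (q -> p) there: w5:F. ✗
w5: successors {w7}; Box (q -> p) there: w7:T. ✓
w7: no successors, so Box Box (q -> p) holds vacuously. ✓
Satisfying worlds: {w5, w7}.
So Box Box (q -> p) fails at the other 1 world.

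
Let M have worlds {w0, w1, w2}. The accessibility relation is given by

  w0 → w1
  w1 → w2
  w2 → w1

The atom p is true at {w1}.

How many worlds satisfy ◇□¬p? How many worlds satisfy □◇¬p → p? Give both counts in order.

2 and 1

For ◇□¬p:
w0: successors {w1}; □¬p there: w1:T. ✓
w1: successors {w2}; □¬p there: w2:F. ✗
w2: successors {w1}; □¬p there: w1:T. ✓
— 2 worlds.
For □◇¬p → p:
w0: □◇¬p is T, p is F. ✗
w1: □◇¬p is F, p is T. ✓
w2: □◇¬p is T, p is F. ✗
— 1 world.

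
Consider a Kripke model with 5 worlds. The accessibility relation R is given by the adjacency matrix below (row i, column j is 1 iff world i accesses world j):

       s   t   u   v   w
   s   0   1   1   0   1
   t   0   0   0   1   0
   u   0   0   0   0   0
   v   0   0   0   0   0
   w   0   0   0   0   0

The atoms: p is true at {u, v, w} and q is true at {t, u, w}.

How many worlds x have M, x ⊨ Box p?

s: successors {t, u, w}; p there: t:F, u:T, w:T. ✗
t: successors {v}; p there: v:T. ✓
u: no successors, so Box p holds vacuously. ✓
v: no successors, so Box p holds vacuously. ✓
w: no successors, so Box p holds vacuously. ✓
Satisfying worlds: {t, u, v, w}.

4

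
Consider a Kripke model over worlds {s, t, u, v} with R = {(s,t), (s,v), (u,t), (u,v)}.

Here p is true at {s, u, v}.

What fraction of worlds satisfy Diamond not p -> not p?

s: Diamond not p is T, not p is F. ✗
t: Diamond not p is F, not p is T. ✓
u: Diamond not p is T, not p is F. ✗
v: Diamond not p is F, not p is F. ✓
That's 2 of 4 worlds, so 2/4 = 1/2.

1/2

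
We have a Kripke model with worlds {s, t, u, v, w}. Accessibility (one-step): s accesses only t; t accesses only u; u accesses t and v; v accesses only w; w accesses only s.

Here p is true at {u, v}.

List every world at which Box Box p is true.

s: successors {t}; Box p there: t:T. ✓
t: successors {u}; Box p there: u:F. ✗
u: successors {t, v}; Box p there: t:T, v:F. ✗
v: successors {w}; Box p there: w:F. ✗
w: successors {s}; Box p there: s:F. ✗

{s}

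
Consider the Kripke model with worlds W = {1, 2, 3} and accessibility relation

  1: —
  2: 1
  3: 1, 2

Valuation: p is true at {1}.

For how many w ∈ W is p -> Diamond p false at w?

1

1: p is T, Diamond p is F. ✗
2: p is F, Diamond p is T. ✓
3: p is F, Diamond p is T. ✓
Satisfying worlds: {2, 3}.
So p -> Diamond p fails at the other 1 world.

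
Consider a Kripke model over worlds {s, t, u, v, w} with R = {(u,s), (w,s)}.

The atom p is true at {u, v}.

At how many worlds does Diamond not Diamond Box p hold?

s: no successors, so Diamond not Diamond Box p fails. ✗
t: no successors, so Diamond not Diamond Box p fails. ✗
u: successors {s}; not Diamond Box p there: s:T. ✓
v: no successors, so Diamond not Diamond Box p fails. ✗
w: successors {s}; not Diamond Box p there: s:T. ✓
Satisfying worlds: {u, w}.

2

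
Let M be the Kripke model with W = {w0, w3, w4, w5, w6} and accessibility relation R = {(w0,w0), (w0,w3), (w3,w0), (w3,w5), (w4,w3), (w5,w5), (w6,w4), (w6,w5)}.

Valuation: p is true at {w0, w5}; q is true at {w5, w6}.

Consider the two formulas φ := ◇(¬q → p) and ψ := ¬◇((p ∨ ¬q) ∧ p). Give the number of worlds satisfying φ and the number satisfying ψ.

For ◇(¬q → p):
w0: successors {w0, w3}; ¬q → p there: w0:T, w3:F. ✓
w3: successors {w0, w5}; ¬q → p there: w0:T, w5:T. ✓
w4: successors {w3}; ¬q → p there: w3:F. ✗
w5: successors {w5}; ¬q → p there: w5:T. ✓
w6: successors {w4, w5}; ¬q → p there: w4:F, w5:T. ✓
— 4 worlds.
For ¬◇((p ∨ ¬q) ∧ p):
w0: ◇((p ∨ ¬q) ∧ p) is T. ✗
w3: ◇((p ∨ ¬q) ∧ p) is T. ✗
w4: ◇((p ∨ ¬q) ∧ p) is F. ✓
w5: ◇((p ∨ ¬q) ∧ p) is T. ✗
w6: ◇((p ∨ ¬q) ∧ p) is T. ✗
— 1 world.

4 and 1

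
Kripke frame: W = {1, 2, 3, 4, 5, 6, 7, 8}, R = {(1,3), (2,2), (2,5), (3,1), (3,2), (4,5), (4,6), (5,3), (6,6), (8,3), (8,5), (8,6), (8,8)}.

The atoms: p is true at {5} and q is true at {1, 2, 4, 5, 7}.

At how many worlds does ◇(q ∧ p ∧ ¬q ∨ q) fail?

1: successors {3}; q ∧ p ∧ ¬q ∨ q there: 3:F. ✗
2: successors {2, 5}; q ∧ p ∧ ¬q ∨ q there: 2:T, 5:T. ✓
3: successors {1, 2}; q ∧ p ∧ ¬q ∨ q there: 1:T, 2:T. ✓
4: successors {5, 6}; q ∧ p ∧ ¬q ∨ q there: 5:T, 6:F. ✓
5: successors {3}; q ∧ p ∧ ¬q ∨ q there: 3:F. ✗
6: successors {6}; q ∧ p ∧ ¬q ∨ q there: 6:F. ✗
7: no successors, so ◇(q ∧ p ∧ ¬q ∨ q) fails. ✗
8: successors {3, 5, 6, 8}; q ∧ p ∧ ¬q ∨ q there: 3:F, 5:T, 6:F, 8:F. ✓
Satisfying worlds: {2, 3, 4, 8}.
So ◇(q ∧ p ∧ ¬q ∨ q) fails at the other 4 worlds.

4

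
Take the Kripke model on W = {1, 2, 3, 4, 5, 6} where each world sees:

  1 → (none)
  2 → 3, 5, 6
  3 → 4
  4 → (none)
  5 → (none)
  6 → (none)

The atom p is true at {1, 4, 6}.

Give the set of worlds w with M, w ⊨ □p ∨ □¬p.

{1, 3, 4, 5, 6}

1: □p is T, □¬p is T. ✓
2: □p is F, □¬p is F. ✗
3: □p is T, □¬p is F. ✓
4: □p is T, □¬p is T. ✓
5: □p is T, □¬p is T. ✓
6: □p is T, □¬p is T. ✓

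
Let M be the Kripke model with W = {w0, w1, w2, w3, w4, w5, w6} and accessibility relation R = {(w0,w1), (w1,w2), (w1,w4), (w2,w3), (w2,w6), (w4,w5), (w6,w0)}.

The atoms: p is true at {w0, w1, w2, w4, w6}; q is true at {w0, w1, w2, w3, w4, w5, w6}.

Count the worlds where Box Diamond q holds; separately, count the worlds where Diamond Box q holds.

5 and 5

For Box Diamond q:
w0: successors {w1}; Diamond q there: w1:T. ✓
w1: successors {w2, w4}; Diamond q there: w2:T, w4:T. ✓
w2: successors {w3, w6}; Diamond q there: w3:F, w6:T. ✗
w3: no successors, so Box Diamond q holds vacuously. ✓
w4: successors {w5}; Diamond q there: w5:F. ✗
w5: no successors, so Box Diamond q holds vacuously. ✓
w6: successors {w0}; Diamond q there: w0:T. ✓
— 5 worlds.
For Diamond Box q:
w0: successors {w1}; Box q there: w1:T. ✓
w1: successors {w2, w4}; Box q there: w2:T, w4:T. ✓
w2: successors {w3, w6}; Box q there: w3:T, w6:T. ✓
w3: no successors, so Diamond Box q fails. ✗
w4: successors {w5}; Box q there: w5:T. ✓
w5: no successors, so Diamond Box q fails. ✗
w6: successors {w0}; Box q there: w0:T. ✓
— 5 worlds.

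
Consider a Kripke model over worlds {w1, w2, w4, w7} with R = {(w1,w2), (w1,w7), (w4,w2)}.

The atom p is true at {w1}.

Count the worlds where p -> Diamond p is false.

1

w1: p is T, Diamond p is F. ✗
w2: p is F, Diamond p is F. ✓
w4: p is F, Diamond p is F. ✓
w7: p is F, Diamond p is F. ✓
Satisfying worlds: {w2, w4, w7}.
So p -> Diamond p fails at the other 1 world.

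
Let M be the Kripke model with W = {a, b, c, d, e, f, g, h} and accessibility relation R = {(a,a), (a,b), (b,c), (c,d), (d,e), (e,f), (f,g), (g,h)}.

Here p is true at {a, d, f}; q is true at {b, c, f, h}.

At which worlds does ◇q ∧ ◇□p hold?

{b, g}

a: ◇q is T, ◇□p is F. ✗
b: ◇q is T, ◇□p is T. ✓
c: ◇q is F, ◇□p is F. ✗
d: ◇q is F, ◇□p is T. ✗
e: ◇q is T, ◇□p is F. ✗
f: ◇q is F, ◇□p is F. ✗
g: ◇q is T, ◇□p is T. ✓
h: ◇q is F, ◇□p is F. ✗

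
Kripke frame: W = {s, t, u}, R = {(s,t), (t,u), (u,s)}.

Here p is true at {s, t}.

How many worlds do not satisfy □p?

1

s: successors {t}; p there: t:T. ✓
t: successors {u}; p there: u:F. ✗
u: successors {s}; p there: s:T. ✓
Satisfying worlds: {s, u}.
So □p fails at the other 1 world.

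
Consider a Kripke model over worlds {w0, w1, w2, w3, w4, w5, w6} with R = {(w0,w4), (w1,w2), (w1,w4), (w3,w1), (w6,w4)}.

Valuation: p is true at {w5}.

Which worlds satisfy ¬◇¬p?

w0: ◇¬p is T. ✗
w1: ◇¬p is T. ✗
w2: ◇¬p is F. ✓
w3: ◇¬p is T. ✗
w4: ◇¬p is F. ✓
w5: ◇¬p is F. ✓
w6: ◇¬p is T. ✗

{w2, w4, w5}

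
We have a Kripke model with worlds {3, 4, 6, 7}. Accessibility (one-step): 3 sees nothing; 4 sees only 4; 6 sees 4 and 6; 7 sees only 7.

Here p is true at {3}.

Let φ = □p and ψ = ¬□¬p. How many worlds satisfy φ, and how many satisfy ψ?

1 and 0

For □p:
3: no successors, so □p holds vacuously. ✓
4: successors {4}; p there: 4:F. ✗
6: successors {4, 6}; p there: 4:F, 6:F. ✗
7: successors {7}; p there: 7:F. ✗
— 1 world.
For ¬□¬p:
3: □¬p is T. ✗
4: □¬p is T. ✗
6: □¬p is T. ✗
7: □¬p is T. ✗
— 0 worlds.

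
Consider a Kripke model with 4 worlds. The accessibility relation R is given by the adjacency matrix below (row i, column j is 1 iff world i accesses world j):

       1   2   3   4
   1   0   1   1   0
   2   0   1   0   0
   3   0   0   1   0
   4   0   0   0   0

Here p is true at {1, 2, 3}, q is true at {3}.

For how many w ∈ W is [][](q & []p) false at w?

1: successors {2, 3}; [](q & []p) there: 2:F, 3:T. ✗
2: successors {2}; [](q & []p) there: 2:F. ✗
3: successors {3}; [](q & []p) there: 3:T. ✓
4: no successors, so [][](q & []p) holds vacuously. ✓
Satisfying worlds: {3, 4}.
So [][](q & []p) fails at the other 2 worlds.

2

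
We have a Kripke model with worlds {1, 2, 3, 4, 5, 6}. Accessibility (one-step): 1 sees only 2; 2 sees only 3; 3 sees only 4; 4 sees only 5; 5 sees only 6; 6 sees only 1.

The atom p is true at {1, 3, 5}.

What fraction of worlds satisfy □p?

1/2

1: successors {2}; p there: 2:F. ✗
2: successors {3}; p there: 3:T. ✓
3: successors {4}; p there: 4:F. ✗
4: successors {5}; p there: 5:T. ✓
5: successors {6}; p there: 6:F. ✗
6: successors {1}; p there: 1:T. ✓
That's 3 of 6 worlds, so 3/6 = 1/2.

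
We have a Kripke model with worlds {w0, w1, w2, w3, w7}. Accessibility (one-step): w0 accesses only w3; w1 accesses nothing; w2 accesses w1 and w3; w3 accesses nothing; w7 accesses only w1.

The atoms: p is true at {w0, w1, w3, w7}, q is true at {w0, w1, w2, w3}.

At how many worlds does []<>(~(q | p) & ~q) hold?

2

w0: successors {w3}; <>(~(q | p) & ~q) there: w3:F. ✗
w1: no successors, so []<>(~(q | p) & ~q) holds vacuously. ✓
w2: successors {w1, w3}; <>(~(q | p) & ~q) there: w1:F, w3:F. ✗
w3: no successors, so []<>(~(q | p) & ~q) holds vacuously. ✓
w7: successors {w1}; <>(~(q | p) & ~q) there: w1:F. ✗
Satisfying worlds: {w1, w3}.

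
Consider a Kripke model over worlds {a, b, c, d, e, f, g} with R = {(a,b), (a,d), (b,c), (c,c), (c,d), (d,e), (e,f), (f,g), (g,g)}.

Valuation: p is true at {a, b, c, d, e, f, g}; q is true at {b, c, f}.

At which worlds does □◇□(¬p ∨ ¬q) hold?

a: successors {b, d}; ◇□(¬p ∨ ¬q) there: b:F, d:F. ✗
b: successors {c}; ◇□(¬p ∨ ¬q) there: c:T. ✓
c: successors {c, d}; ◇□(¬p ∨ ¬q) there: c:T, d:F. ✗
d: successors {e}; ◇□(¬p ∨ ¬q) there: e:T. ✓
e: successors {f}; ◇□(¬p ∨ ¬q) there: f:T. ✓
f: successors {g}; ◇□(¬p ∨ ¬q) there: g:T. ✓
g: successors {g}; ◇□(¬p ∨ ¬q) there: g:T. ✓

{b, d, e, f, g}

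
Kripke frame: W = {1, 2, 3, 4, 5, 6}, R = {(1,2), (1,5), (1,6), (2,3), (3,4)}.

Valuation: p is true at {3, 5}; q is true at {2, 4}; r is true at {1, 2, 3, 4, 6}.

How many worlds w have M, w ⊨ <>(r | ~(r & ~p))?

3

1: successors {2, 5, 6}; r | ~(r & ~p) there: 2:T, 5:T, 6:T. ✓
2: successors {3}; r | ~(r & ~p) there: 3:T. ✓
3: successors {4}; r | ~(r & ~p) there: 4:T. ✓
4: no successors, so <>(r | ~(r & ~p)) fails. ✗
5: no successors, so <>(r | ~(r & ~p)) fails. ✗
6: no successors, so <>(r | ~(r & ~p)) fails. ✗
Satisfying worlds: {1, 2, 3}.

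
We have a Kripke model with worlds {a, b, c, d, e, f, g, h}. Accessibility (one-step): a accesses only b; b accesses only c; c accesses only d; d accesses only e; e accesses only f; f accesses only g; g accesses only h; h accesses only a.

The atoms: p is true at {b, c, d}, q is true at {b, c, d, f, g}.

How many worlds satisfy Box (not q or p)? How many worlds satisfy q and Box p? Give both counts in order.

For Box (not q or p):
a: successors {b}; not q or p there: b:T. ✓
b: successors {c}; not q or p there: c:T. ✓
c: successors {d}; not q or p there: d:T. ✓
d: successors {e}; not q or p there: e:T. ✓
e: successors {f}; not q or p there: f:F. ✗
f: successors {g}; not q or p there: g:F. ✗
g: successors {h}; not q or p there: h:T. ✓
h: successors {a}; not q or p there: a:T. ✓
— 6 worlds.
For q and Box p:
a: q is F, Box p is T. ✗
b: q is T, Box p is T. ✓
c: q is T, Box p is T. ✓
d: q is T, Box p is F. ✗
e: q is F, Box p is F. ✗
f: q is T, Box p is F. ✗
g: q is T, Box p is F. ✗
h: q is F, Box p is F. ✗
— 2 worlds.

6 and 2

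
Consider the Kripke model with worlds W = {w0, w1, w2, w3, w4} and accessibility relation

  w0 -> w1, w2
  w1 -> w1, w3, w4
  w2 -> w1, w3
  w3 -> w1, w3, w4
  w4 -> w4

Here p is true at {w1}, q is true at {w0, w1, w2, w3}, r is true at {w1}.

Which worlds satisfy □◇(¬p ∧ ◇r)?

w0: successors {w1, w2}; ◇(¬p ∧ ◇r) there: w1:T, w2:T. ✓
w1: successors {w1, w3, w4}; ◇(¬p ∧ ◇r) there: w1:T, w3:T, w4:F. ✗
w2: successors {w1, w3}; ◇(¬p ∧ ◇r) there: w1:T, w3:T. ✓
w3: successors {w1, w3, w4}; ◇(¬p ∧ ◇r) there: w1:T, w3:T, w4:F. ✗
w4: successors {w4}; ◇(¬p ∧ ◇r) there: w4:F. ✗

{w0, w2}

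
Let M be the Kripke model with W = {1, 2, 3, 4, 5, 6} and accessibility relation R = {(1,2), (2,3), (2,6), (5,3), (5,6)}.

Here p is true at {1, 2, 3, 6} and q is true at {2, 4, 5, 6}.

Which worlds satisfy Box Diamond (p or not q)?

1: successors {2}; Diamond (p or not q) there: 2:T. ✓
2: successors {3, 6}; Diamond (p or not q) there: 3:F, 6:F. ✗
3: no successors, so Box Diamond (p or not q) holds vacuously. ✓
4: no successors, so Box Diamond (p or not q) holds vacuously. ✓
5: successors {3, 6}; Diamond (p or not q) there: 3:F, 6:F. ✗
6: no successors, so Box Diamond (p or not q) holds vacuously. ✓

{1, 3, 4, 6}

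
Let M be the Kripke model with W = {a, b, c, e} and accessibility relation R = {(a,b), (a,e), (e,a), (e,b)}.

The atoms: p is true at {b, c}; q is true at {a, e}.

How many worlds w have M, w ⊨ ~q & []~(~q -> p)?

2

a: ~q is F, []~(~q -> p) is F. ✗
b: ~q is T, []~(~q -> p) is T. ✓
c: ~q is T, []~(~q -> p) is T. ✓
e: ~q is F, []~(~q -> p) is F. ✗
Satisfying worlds: {b, c}.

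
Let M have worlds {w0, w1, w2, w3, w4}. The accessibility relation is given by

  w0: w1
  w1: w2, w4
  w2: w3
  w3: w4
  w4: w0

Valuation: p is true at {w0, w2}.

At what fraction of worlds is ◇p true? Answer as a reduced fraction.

w0: successors {w1}; p there: w1:F. ✗
w1: successors {w2, w4}; p there: w2:T, w4:F. ✓
w2: successors {w3}; p there: w3:F. ✗
w3: successors {w4}; p there: w4:F. ✗
w4: successors {w0}; p there: w0:T. ✓
That's 2 of 5 worlds, so 2/5.

2/5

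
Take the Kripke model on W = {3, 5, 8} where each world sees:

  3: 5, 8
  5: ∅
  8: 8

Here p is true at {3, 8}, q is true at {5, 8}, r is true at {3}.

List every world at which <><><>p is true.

3: successors {5, 8}; <><>p there: 5:F, 8:T. ✓
5: no successors, so <><><>p fails. ✗
8: successors {8}; <><>p there: 8:T. ✓

{3, 8}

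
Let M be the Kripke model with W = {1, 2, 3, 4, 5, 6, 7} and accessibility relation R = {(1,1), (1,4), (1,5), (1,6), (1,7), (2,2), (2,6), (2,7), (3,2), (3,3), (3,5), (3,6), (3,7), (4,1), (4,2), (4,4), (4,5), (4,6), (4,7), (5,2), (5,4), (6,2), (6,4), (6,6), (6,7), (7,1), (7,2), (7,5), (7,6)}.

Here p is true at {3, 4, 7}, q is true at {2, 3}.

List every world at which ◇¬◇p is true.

{1, 2, 3, 4, 6}

1: successors {1, 4, 5, 6, 7}; ¬◇p there: 1:F, 4:F, 5:F, 6:F, 7:T. ✓
2: successors {2, 6, 7}; ¬◇p there: 2:F, 6:F, 7:T. ✓
3: successors {2, 3, 5, 6, 7}; ¬◇p there: 2:F, 3:F, 5:F, 6:F, 7:T. ✓
4: successors {1, 2, 4, 5, 6, 7}; ¬◇p there: 1:F, 2:F, 4:F, 5:F, 6:F, 7:T. ✓
5: successors {2, 4}; ¬◇p there: 2:F, 4:F. ✗
6: successors {2, 4, 6, 7}; ¬◇p there: 2:F, 4:F, 6:F, 7:T. ✓
7: successors {1, 2, 5, 6}; ¬◇p there: 1:F, 2:F, 5:F, 6:F. ✗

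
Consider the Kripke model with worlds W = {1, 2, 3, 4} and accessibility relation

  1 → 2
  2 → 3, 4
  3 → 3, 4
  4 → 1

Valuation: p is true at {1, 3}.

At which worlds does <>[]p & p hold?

{3}

1: <>[]p is F, p is T. ✗
2: <>[]p is T, p is F. ✗
3: <>[]p is T, p is T. ✓
4: <>[]p is F, p is F. ✗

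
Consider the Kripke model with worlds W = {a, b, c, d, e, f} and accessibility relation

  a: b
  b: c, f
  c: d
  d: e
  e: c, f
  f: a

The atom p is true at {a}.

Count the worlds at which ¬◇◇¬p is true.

a: ◇◇¬p is T. ✗
b: ◇◇¬p is T. ✗
c: ◇◇¬p is T. ✗
d: ◇◇¬p is T. ✗
e: ◇◇¬p is T. ✗
f: ◇◇¬p is T. ✗
Satisfying worlds: ∅.

0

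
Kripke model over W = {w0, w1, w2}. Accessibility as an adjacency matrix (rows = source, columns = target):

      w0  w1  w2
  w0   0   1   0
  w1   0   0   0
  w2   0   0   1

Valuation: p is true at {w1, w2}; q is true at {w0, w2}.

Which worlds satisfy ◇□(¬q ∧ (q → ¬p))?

{w0}

w0: successors {w1}; □(¬q ∧ (q → ¬p)) there: w1:T. ✓
w1: no successors, so ◇□(¬q ∧ (q → ¬p)) fails. ✗
w2: successors {w2}; □(¬q ∧ (q → ¬p)) there: w2:F. ✗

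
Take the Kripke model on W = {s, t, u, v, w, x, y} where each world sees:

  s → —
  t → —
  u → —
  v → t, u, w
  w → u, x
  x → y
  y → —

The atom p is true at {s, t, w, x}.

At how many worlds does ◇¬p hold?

3

s: no successors, so ◇¬p fails. ✗
t: no successors, so ◇¬p fails. ✗
u: no successors, so ◇¬p fails. ✗
v: successors {t, u, w}; ¬p there: t:F, u:T, w:F. ✓
w: successors {u, x}; ¬p there: u:T, x:F. ✓
x: successors {y}; ¬p there: y:T. ✓
y: no successors, so ◇¬p fails. ✗
Satisfying worlds: {v, w, x}.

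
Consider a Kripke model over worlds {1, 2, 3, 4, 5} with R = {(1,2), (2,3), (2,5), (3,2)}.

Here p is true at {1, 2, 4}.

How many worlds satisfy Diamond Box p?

1

1: successors {2}; Box p there: 2:F. ✗
2: successors {3, 5}; Box p there: 3:T, 5:T. ✓
3: successors {2}; Box p there: 2:F. ✗
4: no successors, so Diamond Box p fails. ✗
5: no successors, so Diamond Box p fails. ✗
Satisfying worlds: {2}.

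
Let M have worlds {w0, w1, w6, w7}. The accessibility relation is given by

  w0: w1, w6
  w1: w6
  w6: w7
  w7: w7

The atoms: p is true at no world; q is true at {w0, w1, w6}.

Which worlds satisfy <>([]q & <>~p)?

w0: successors {w1, w6}; []q & <>~p there: w1:T, w6:F. ✓
w1: successors {w6}; []q & <>~p there: w6:F. ✗
w6: successors {w7}; []q & <>~p there: w7:F. ✗
w7: successors {w7}; []q & <>~p there: w7:F. ✗

{w0}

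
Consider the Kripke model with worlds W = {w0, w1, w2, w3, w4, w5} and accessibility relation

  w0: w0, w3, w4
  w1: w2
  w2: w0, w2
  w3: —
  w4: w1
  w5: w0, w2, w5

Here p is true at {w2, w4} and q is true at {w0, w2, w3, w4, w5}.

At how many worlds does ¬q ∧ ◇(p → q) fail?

5

w0: ¬q is F, ◇(p → q) is T. ✗
w1: ¬q is T, ◇(p → q) is T. ✓
w2: ¬q is F, ◇(p → q) is T. ✗
w3: ¬q is F, ◇(p → q) is F. ✗
w4: ¬q is F, ◇(p → q) is T. ✗
w5: ¬q is F, ◇(p → q) is T. ✗
Satisfying worlds: {w1}.
So ¬q ∧ ◇(p → q) fails at the other 5 worlds.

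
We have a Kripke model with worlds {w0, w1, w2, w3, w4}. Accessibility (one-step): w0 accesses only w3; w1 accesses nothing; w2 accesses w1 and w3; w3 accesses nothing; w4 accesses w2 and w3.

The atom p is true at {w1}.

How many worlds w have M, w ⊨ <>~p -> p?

2

w0: <>~p is T, p is F. ✗
w1: <>~p is F, p is T. ✓
w2: <>~p is T, p is F. ✗
w3: <>~p is F, p is F. ✓
w4: <>~p is T, p is F. ✗
Satisfying worlds: {w1, w3}.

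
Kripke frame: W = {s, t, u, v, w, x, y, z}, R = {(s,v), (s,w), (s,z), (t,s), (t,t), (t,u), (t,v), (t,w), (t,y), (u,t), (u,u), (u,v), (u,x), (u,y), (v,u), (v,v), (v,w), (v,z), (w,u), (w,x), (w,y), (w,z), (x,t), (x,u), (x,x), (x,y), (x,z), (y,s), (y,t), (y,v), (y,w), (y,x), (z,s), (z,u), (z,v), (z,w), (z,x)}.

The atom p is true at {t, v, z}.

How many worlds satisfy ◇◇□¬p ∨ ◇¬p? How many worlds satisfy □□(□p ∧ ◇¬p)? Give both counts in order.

For ◇◇□¬p ∨ ◇¬p:
s: ◇◇□¬p is F, ◇¬p is T. ✓
t: ◇◇□¬p is F, ◇¬p is T. ✓
u: ◇◇□¬p is F, ◇¬p is T. ✓
v: ◇◇□¬p is F, ◇¬p is T. ✓
w: ◇◇□¬p is F, ◇¬p is T. ✓
x: ◇◇□¬p is F, ◇¬p is T. ✓
y: ◇◇□¬p is F, ◇¬p is T. ✓
z: ◇◇□¬p is F, ◇¬p is T. ✓
— 8 worlds.
For □□(□p ∧ ◇¬p):
s: successors {v, w, z}; □(□p ∧ ◇¬p) there: v:F, w:F, z:F. ✗
t: successors {s, t, u, v, w, y}; □(□p ∧ ◇¬p) there: s:F, t:F, u:F, v:F, w:F, y:F. ✗
u: successors {t, u, v, x, y}; □(□p ∧ ◇¬p) there: t:F, u:F, v:F, x:F, y:F. ✗
v: successors {u, v, w, z}; □(□p ∧ ◇¬p) there: u:F, v:F, w:F, z:F. ✗
w: successors {u, x, y, z}; □(□p ∧ ◇¬p) there: u:F, x:F, y:F, z:F. ✗
x: successors {t, u, x, y, z}; □(□p ∧ ◇¬p) there: t:F, u:F, x:F, y:F, z:F. ✗
y: successors {s, t, v, w, x}; □(□p ∧ ◇¬p) there: s:F, t:F, v:F, w:F, x:F. ✗
z: successors {s, u, v, w, x}; □(□p ∧ ◇¬p) there: s:F, u:F, v:F, w:F, x:F. ✗
— 0 worlds.

8 and 0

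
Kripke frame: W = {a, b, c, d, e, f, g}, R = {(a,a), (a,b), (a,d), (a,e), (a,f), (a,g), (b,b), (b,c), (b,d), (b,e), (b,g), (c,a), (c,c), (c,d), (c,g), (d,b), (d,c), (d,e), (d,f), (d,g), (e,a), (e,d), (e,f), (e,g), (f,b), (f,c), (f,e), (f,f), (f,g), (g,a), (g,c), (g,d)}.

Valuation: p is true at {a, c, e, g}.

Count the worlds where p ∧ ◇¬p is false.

a: p is T, ◇¬p is T. ✓
b: p is F, ◇¬p is T. ✗
c: p is T, ◇¬p is T. ✓
d: p is F, ◇¬p is T. ✗
e: p is T, ◇¬p is T. ✓
f: p is F, ◇¬p is T. ✗
g: p is T, ◇¬p is T. ✓
Satisfying worlds: {a, c, e, g}.
So p ∧ ◇¬p fails at the other 3 worlds.

3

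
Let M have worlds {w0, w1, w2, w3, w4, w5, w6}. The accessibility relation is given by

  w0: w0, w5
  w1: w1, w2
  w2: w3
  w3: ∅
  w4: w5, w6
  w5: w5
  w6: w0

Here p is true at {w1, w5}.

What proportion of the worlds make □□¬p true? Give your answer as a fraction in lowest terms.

w0: successors {w0, w5}; □¬p there: w0:F, w5:F. ✗
w1: successors {w1, w2}; □¬p there: w1:F, w2:T. ✗
w2: successors {w3}; □¬p there: w3:T. ✓
w3: no successors, so □□¬p holds vacuously. ✓
w4: successors {w5, w6}; □¬p there: w5:F, w6:T. ✗
w5: successors {w5}; □¬p there: w5:F. ✗
w6: successors {w0}; □¬p there: w0:F. ✗
That's 2 of 7 worlds, so 2/7.

2/7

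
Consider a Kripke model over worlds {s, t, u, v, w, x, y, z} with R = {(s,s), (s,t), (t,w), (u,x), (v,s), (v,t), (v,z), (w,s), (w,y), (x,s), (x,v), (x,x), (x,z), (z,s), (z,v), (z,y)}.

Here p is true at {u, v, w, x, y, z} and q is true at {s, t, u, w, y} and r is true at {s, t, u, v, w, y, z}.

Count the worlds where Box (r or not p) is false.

s: successors {s, t}; r or not p there: s:T, t:T. ✓
t: successors {w}; r or not p there: w:T. ✓
u: successors {x}; r or not p there: x:F. ✗
v: successors {s, t, z}; r or not p there: s:T, t:T, z:T. ✓
w: successors {s, y}; r or not p there: s:T, y:T. ✓
x: successors {s, v, x, z}; r or not p there: s:T, v:T, x:F, z:T. ✗
y: no successors, so Box (r or not p) holds vacuously. ✓
z: successors {s, v, y}; r or not p there: s:T, v:T, y:T. ✓
Satisfying worlds: {s, t, v, w, y, z}.
So Box (r or not p) fails at the other 2 worlds.

2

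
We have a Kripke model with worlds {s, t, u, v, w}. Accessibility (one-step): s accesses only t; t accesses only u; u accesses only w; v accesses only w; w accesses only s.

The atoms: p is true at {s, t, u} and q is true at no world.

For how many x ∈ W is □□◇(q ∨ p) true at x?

s: successors {t}; □◇(q ∨ p) there: t:F. ✗
t: successors {u}; □◇(q ∨ p) there: u:T. ✓
u: successors {w}; □◇(q ∨ p) there: w:T. ✓
v: successors {w}; □◇(q ∨ p) there: w:T. ✓
w: successors {s}; □◇(q ∨ p) there: s:T. ✓
Satisfying worlds: {t, u, v, w}.

4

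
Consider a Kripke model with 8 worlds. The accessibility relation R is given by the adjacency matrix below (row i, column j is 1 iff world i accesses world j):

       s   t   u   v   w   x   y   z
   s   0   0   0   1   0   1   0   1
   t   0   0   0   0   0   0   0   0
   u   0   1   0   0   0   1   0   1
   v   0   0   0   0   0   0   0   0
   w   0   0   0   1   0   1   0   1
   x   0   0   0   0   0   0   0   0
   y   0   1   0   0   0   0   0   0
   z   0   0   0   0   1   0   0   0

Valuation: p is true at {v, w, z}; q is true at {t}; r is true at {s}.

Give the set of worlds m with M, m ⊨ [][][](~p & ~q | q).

s: successors {v, x, z}; [][](~p & ~q | q) there: v:T, x:T, z:F. ✗
t: no successors, so [][][](~p & ~q | q) holds vacuously. ✓
u: successors {t, x, z}; [][](~p & ~q | q) there: t:T, x:T, z:F. ✗
v: no successors, so [][][](~p & ~q | q) holds vacuously. ✓
w: successors {v, x, z}; [][](~p & ~q | q) there: v:T, x:T, z:F. ✗
x: no successors, so [][][](~p & ~q | q) holds vacuously. ✓
y: successors {t}; [][](~p & ~q | q) there: t:T. ✓
z: successors {w}; [][](~p & ~q | q) there: w:F. ✗

{t, v, x, y}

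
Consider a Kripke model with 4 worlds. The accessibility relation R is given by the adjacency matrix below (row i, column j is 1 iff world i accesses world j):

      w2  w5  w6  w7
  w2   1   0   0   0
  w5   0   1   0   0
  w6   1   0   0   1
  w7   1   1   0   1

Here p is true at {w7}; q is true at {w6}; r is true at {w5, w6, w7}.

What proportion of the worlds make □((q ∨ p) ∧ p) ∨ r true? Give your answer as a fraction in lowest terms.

w2: □((q ∨ p) ∧ p) is F, r is F. ✗
w5: □((q ∨ p) ∧ p) is F, r is T. ✓
w6: □((q ∨ p) ∧ p) is F, r is T. ✓
w7: □((q ∨ p) ∧ p) is F, r is T. ✓
That's 3 of 4 worlds, so 3/4.

3/4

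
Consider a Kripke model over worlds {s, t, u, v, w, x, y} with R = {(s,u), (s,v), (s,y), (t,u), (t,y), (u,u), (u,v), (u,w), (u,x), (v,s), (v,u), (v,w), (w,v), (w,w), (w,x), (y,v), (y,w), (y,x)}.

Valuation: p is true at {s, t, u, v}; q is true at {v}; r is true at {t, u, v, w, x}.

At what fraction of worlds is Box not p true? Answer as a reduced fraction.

1/7

s: successors {u, v, y}; not p there: u:F, v:F, y:T. ✗
t: successors {u, y}; not p there: u:F, y:T. ✗
u: successors {u, v, w, x}; not p there: u:F, v:F, w:T, x:T. ✗
v: successors {s, u, w}; not p there: s:F, u:F, w:T. ✗
w: successors {v, w, x}; not p there: v:F, w:T, x:T. ✗
x: no successors, so Box not p holds vacuously. ✓
y: successors {v, w, x}; not p there: v:F, w:T, x:T. ✗
That's 1 of 7 worlds, so 1/7.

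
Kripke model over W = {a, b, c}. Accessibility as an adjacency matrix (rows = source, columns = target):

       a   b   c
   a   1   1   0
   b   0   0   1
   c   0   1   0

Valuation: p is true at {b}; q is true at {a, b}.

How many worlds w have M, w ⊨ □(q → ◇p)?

a: successors {a, b}; q → ◇p there: a:T, b:F. ✗
b: successors {c}; q → ◇p there: c:T. ✓
c: successors {b}; q → ◇p there: b:F. ✗
Satisfying worlds: {b}.

1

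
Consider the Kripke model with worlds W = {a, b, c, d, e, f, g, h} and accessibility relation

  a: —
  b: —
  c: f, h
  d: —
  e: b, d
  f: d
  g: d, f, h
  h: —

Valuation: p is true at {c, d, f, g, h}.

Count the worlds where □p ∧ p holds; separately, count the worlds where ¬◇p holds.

5 and 4

For □p ∧ p:
a: □p is T, p is F. ✗
b: □p is T, p is F. ✗
c: □p is T, p is T. ✓
d: □p is T, p is T. ✓
e: □p is F, p is F. ✗
f: □p is T, p is T. ✓
g: □p is T, p is T. ✓
h: □p is T, p is T. ✓
— 5 worlds.
For ¬◇p:
a: ◇p is F. ✓
b: ◇p is F. ✓
c: ◇p is T. ✗
d: ◇p is F. ✓
e: ◇p is T. ✗
f: ◇p is T. ✗
g: ◇p is T. ✗
h: ◇p is F. ✓
— 4 worlds.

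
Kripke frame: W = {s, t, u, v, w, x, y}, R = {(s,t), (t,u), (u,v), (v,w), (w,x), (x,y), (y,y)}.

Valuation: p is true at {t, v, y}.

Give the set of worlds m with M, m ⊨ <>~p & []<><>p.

s: <>~p is F, []<><>p is T. ✗
t: <>~p is T, []<><>p is F. ✗
u: <>~p is F, []<><>p is F. ✗
v: <>~p is T, []<><>p is T. ✓
w: <>~p is T, []<><>p is T. ✓
x: <>~p is F, []<><>p is T. ✗
y: <>~p is F, []<><>p is T. ✗

{v, w}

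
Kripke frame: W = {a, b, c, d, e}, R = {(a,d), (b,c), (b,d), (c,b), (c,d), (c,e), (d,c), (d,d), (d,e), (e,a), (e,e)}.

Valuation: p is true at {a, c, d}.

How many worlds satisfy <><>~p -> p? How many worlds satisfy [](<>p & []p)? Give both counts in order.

For <><>~p -> p:
a: <><>~p is T, p is T. ✓
b: <><>~p is T, p is F. ✗
c: <><>~p is T, p is T. ✓
d: <><>~p is T, p is T. ✓
e: <><>~p is T, p is F. ✗
— 3 worlds.
For [](<>p & []p):
a: successors {d}; <>p & []p there: d:F. ✗
b: successors {c, d}; <>p & []p there: c:F, d:F. ✗
c: successors {b, d, e}; <>p & []p there: b:T, d:F, e:F. ✗
d: successors {c, d, e}; <>p & []p there: c:F, d:F, e:F. ✗
e: successors {a, e}; <>p & []p there: a:T, e:F. ✗
— 0 worlds.

3 and 0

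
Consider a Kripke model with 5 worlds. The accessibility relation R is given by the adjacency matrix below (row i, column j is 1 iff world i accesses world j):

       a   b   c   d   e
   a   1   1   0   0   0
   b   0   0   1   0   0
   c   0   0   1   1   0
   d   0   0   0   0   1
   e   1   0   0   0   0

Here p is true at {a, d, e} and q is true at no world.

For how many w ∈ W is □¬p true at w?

1

a: successors {a, b}; ¬p there: a:F, b:T. ✗
b: successors {c}; ¬p there: c:T. ✓
c: successors {c, d}; ¬p there: c:T, d:F. ✗
d: successors {e}; ¬p there: e:F. ✗
e: successors {a}; ¬p there: a:F. ✗
Satisfying worlds: {b}.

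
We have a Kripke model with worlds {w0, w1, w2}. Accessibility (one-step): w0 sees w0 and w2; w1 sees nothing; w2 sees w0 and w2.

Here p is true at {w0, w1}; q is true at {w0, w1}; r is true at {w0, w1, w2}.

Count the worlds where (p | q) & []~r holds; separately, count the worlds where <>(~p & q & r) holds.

For (p | q) & []~r:
w0: p | q is T, []~r is F. ✗
w1: p | q is T, []~r is T. ✓
w2: p | q is F, []~r is F. ✗
— 1 world.
For <>(~p & q & r):
w0: successors {w0, w2}; ~p & q & r there: w0:F, w2:F. ✗
w1: no successors, so <>(~p & q & r) fails. ✗
w2: successors {w0, w2}; ~p & q & r there: w0:F, w2:F. ✗
— 0 worlds.

1 and 0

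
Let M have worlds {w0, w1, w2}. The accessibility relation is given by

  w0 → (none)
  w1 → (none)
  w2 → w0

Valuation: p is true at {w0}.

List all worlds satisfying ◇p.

w0: no successors, so ◇p fails. ✗
w1: no successors, so ◇p fails. ✗
w2: successors {w0}; p there: w0:T. ✓

{w2}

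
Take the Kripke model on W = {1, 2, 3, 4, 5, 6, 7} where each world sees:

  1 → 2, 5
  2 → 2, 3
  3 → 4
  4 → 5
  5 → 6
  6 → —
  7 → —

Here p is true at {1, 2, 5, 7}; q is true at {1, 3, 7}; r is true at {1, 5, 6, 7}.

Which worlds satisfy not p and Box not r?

{3, 6}

1: not p is F, Box not r is F. ✗
2: not p is F, Box not r is T. ✗
3: not p is T, Box not r is T. ✓
4: not p is T, Box not r is F. ✗
5: not p is F, Box not r is F. ✗
6: not p is T, Box not r is T. ✓
7: not p is F, Box not r is T. ✗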